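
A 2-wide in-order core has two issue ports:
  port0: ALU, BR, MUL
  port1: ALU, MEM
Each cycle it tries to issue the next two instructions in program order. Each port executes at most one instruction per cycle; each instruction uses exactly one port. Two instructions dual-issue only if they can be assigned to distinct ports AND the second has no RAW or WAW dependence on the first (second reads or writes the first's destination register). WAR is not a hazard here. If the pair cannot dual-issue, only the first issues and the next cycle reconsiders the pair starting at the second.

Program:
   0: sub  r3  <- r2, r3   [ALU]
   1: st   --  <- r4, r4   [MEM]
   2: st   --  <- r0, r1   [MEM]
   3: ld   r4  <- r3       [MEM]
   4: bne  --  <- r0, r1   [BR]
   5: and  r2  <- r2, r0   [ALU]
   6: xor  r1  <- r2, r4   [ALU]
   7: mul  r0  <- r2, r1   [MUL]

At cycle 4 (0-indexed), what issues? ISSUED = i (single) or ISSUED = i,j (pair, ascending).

t=0 i0&i1:sub/st ; 2-wide
t=1 i2:st ; no-port MEM/MEM
t=2 i3&i4:ld/bne ; 2-wide
t=3 i5:and ; RAW r2
t=4 i6:xor ; RAW r1
t=5 i7:mul ; tail

ISSUED = 6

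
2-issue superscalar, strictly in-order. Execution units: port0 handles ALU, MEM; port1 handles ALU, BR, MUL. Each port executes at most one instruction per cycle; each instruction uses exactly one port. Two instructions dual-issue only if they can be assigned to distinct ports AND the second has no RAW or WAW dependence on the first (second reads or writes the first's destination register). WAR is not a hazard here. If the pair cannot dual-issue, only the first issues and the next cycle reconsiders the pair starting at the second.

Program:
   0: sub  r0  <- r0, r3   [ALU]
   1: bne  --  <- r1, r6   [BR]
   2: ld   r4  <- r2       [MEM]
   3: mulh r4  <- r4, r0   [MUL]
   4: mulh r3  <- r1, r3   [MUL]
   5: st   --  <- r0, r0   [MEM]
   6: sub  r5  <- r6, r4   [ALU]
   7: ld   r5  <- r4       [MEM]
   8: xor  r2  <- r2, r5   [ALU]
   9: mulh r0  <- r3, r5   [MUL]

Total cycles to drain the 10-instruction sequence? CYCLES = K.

CYCLES = 7

0. sub+bne @i0,i1  | dual
1. ld @i2  | RAW+WAW r4
2. mulh @i3  | no-port MUL/MUL
3. mulh+st @i4,i5  | dual
4. sub @i6  | WAW r5
5. ld @i7  | RAW r5
6. xor+mulh @i8,i9  | dual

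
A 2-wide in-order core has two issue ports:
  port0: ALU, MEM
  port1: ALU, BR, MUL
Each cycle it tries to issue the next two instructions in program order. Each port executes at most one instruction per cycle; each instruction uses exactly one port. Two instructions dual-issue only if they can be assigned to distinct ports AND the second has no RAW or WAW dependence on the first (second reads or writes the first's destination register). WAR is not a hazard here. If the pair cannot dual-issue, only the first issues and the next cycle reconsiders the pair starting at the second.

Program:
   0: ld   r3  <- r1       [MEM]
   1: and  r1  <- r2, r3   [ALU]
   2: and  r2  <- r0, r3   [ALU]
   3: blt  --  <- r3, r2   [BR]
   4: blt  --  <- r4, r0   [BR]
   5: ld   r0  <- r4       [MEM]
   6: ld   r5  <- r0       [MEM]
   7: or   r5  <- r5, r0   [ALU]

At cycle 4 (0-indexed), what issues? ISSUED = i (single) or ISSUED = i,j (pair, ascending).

  cy0 -> i0 (ld.MEM) RAW r3
  cy1 -> i1&i2 (and.ALU/and.ALU) pair
  cy2 -> i3 (blt.BR) no-port BR/BR
  cy3 -> i4&i5 (blt.BR/ld.MEM) pair
  cy4 -> i6 (ld.MEM) RAW+WAW r5
  cy5 -> i7 (or.ALU) tail

ISSUED = 6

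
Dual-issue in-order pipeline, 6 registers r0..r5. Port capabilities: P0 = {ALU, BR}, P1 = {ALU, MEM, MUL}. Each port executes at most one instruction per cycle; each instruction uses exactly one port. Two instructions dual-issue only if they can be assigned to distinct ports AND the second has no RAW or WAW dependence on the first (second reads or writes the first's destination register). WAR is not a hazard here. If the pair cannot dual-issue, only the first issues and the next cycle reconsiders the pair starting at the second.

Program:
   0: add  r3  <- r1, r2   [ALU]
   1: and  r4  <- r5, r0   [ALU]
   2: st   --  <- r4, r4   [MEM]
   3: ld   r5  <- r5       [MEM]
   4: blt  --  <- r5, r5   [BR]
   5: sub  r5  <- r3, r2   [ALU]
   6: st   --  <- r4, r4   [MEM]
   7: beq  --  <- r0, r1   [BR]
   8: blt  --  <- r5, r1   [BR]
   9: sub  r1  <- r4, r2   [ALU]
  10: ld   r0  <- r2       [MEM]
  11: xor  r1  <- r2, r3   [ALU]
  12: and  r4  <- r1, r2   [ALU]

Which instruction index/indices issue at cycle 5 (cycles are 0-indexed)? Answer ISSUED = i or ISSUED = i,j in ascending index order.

ISSUED = 8,9

  cy0 -> i0,i1 (add.ALU+and.ALU) 2-wide
  cy1 -> i2 (st.MEM) no-port MEM/MEM
  cy2 -> i3 (ld.MEM) RAW r5
  cy3 -> i4,i5 (blt.BR+sub.ALU) 2-wide
  cy4 -> i6,i7 (st.MEM+beq.BR) 2-wide
  cy5 -> i8,i9 (blt.BR+sub.ALU) 2-wide
  cy6 -> i10,i11 (ld.MEM+xor.ALU) 2-wide
  cy7 -> i12 (and.ALU) tail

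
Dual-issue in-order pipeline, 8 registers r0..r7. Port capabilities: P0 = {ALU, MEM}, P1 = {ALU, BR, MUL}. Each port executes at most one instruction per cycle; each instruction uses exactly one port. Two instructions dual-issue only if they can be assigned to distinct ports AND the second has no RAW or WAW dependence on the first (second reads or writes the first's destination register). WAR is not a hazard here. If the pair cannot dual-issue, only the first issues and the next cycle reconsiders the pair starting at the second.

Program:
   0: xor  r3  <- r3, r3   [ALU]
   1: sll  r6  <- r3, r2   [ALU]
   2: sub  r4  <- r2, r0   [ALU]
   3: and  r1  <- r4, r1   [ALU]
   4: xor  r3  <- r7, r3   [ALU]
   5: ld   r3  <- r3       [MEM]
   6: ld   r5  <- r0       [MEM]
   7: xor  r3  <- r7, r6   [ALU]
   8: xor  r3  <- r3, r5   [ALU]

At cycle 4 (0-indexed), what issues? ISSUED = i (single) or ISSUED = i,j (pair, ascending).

ISSUED = 6,7

c0: i0 xor  RAW r3
c1: i1&i2 sll sub  pair
c2: i3&i4 and xor  pair
c3: i5 ld  no-port MEM/MEM
c4: i6&i7 ld xor  pair
c5: i8 xor  tail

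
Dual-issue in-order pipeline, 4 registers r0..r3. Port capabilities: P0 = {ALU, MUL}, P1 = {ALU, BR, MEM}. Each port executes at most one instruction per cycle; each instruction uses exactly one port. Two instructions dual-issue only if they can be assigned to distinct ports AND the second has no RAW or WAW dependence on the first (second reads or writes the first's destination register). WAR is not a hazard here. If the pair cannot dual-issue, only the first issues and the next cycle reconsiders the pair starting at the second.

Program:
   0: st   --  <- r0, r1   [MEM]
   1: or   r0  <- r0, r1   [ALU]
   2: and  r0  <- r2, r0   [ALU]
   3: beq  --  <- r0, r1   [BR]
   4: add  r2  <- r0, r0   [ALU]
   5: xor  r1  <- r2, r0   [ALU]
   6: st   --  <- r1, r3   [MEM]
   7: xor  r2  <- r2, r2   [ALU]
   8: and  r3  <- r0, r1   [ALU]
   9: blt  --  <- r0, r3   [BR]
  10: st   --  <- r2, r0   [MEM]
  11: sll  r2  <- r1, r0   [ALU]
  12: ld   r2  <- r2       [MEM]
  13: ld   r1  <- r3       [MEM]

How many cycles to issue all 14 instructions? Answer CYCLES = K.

CYCLES = 10

[0] i0,i1  st.MEM or.ALU  -- 2-wide
[1] i2  and.ALU  -- RAW r0
[2] i3,i4  beq.BR add.ALU  -- 2-wide
[3] i5  xor.ALU  -- RAW r1
[4] i6,i7  st.MEM xor.ALU  -- 2-wide
[5] i8  and.ALU  -- RAW r3
[6] i9  blt.BR  -- no-port BR/MEM
[7] i10,i11  st.MEM sll.ALU  -- 2-wide
[8] i12  ld.MEM  -- no-port MEM/MEM
[9] i13  ld.MEM  -- tail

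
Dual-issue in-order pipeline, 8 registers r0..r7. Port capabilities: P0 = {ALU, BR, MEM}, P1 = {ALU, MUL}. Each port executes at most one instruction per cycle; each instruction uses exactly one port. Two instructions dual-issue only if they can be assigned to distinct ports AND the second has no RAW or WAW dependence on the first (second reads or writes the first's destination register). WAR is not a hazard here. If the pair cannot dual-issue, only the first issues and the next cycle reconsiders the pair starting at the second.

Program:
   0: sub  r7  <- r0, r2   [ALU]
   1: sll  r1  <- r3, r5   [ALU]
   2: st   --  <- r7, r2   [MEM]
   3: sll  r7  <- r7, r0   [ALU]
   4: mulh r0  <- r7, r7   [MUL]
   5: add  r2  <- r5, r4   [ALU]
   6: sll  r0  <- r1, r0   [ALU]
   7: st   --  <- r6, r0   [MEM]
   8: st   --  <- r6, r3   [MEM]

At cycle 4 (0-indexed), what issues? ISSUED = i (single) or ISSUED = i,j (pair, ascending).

c0: i0&i1 sub;sll  pair
c1: i2&i3 st;sll  pair
c2: i4&i5 mulh;add  pair
c3: i6 sll  RAW r0
c4: i7 st  no-port MEM/MEM
c5: i8 st  tail

ISSUED = 7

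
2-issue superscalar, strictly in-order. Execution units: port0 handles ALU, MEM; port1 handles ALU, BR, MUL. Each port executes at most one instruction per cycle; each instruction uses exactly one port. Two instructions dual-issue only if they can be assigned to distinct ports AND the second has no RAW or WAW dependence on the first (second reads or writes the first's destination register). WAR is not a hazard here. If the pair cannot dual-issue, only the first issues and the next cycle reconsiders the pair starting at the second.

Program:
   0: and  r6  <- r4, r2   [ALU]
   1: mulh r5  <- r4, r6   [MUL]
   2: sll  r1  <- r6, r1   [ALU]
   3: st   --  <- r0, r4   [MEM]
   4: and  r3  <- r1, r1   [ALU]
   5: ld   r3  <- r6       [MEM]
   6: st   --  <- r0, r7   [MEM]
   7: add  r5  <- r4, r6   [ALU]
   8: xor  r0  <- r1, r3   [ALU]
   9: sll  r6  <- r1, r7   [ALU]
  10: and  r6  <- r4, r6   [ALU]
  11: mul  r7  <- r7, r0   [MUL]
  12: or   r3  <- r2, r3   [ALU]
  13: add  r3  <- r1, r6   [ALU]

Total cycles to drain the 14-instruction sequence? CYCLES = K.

CYCLES = 9

  cy0 -> i0 (and) RAW r6
  cy1 -> i1+i2 (mulh sll) pair
  cy2 -> i3+i4 (st and) pair
  cy3 -> i5 (ld) no-port MEM/MEM
  cy4 -> i6+i7 (st add) pair
  cy5 -> i8+i9 (xor sll) pair
  cy6 -> i10+i11 (and mul) pair
  cy7 -> i12 (or) WAW r3
  cy8 -> i13 (add) tail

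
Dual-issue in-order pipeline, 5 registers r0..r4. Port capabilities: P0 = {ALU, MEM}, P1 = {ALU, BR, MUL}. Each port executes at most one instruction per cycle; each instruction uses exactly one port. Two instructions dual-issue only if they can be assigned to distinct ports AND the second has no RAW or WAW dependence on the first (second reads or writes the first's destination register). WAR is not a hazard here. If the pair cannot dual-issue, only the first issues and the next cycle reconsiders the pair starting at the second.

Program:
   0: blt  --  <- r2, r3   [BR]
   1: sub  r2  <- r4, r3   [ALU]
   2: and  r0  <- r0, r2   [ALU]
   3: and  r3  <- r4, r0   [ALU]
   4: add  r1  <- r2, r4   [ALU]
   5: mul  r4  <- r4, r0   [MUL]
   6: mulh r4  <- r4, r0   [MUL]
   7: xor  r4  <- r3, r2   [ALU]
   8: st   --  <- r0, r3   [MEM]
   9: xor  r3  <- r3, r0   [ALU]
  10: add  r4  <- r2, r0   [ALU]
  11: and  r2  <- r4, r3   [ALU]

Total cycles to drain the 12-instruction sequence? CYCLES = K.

[0] i0+i1  blt;sub  -- pair
[1] i2  and  -- RAW r0
[2] i3+i4  and;add  -- pair
[3] i5  mul  -- no-port MUL/MUL
[4] i6  mulh  -- WAW r4
[5] i7+i8  xor;st  -- pair
[6] i9+i10  xor;add  -- pair
[7] i11  and  -- tail

CYCLES = 8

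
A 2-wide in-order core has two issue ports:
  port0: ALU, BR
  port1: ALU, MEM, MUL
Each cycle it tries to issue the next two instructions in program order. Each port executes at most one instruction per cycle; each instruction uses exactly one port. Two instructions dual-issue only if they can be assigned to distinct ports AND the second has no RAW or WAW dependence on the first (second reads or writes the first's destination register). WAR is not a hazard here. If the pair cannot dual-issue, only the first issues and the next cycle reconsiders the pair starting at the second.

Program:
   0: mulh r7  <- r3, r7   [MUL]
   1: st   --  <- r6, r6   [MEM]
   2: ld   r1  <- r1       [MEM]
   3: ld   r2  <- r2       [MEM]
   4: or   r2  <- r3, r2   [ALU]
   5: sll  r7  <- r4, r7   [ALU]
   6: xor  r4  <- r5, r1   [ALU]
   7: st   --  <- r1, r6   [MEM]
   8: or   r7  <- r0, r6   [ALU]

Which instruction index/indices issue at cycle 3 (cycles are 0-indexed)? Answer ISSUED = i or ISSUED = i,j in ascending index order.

ISSUED = 3

c0: i0 mulh.MUL  no-port MUL/MEM
c1: i1 st.MEM  no-port MEM/MEM
c2: i2 ld.MEM  no-port MEM/MEM
c3: i3 ld.MEM  RAW+WAW r2
c4: i4,i5 or.ALU+sll.ALU  dual
c5: i6,i7 xor.ALU+st.MEM  dual
c6: i8 or.ALU  tail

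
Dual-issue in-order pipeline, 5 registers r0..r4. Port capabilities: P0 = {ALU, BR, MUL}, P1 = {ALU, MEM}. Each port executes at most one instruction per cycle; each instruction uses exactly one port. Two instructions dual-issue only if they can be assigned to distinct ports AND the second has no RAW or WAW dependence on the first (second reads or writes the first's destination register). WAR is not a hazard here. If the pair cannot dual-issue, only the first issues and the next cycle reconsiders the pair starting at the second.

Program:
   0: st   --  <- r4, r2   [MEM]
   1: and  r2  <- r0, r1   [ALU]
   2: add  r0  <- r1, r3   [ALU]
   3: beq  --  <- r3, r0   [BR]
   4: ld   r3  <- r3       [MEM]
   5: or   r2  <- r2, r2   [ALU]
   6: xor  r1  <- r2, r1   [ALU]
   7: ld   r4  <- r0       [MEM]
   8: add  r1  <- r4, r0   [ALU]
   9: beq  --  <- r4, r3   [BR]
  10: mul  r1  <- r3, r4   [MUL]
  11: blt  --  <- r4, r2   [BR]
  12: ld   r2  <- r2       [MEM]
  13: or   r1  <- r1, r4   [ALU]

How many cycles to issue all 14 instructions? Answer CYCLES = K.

#0 head=0: st.MEM+and.ALU i0,i1 dual
#1 head=2: add.ALU i2 RAW r0
#2 head=3: beq.BR+ld.MEM i3,i4 dual
#3 head=5: or.ALU i5 RAW r2
#4 head=6: xor.ALU+ld.MEM i6,i7 dual
#5 head=8: add.ALU+beq.BR i8,i9 dual
#6 head=10: mul.MUL i10 no-port MUL/BR
#7 head=11: blt.BR+ld.MEM i11,i12 dual
#8 head=13: or.ALU i13 tail

CYCLES = 9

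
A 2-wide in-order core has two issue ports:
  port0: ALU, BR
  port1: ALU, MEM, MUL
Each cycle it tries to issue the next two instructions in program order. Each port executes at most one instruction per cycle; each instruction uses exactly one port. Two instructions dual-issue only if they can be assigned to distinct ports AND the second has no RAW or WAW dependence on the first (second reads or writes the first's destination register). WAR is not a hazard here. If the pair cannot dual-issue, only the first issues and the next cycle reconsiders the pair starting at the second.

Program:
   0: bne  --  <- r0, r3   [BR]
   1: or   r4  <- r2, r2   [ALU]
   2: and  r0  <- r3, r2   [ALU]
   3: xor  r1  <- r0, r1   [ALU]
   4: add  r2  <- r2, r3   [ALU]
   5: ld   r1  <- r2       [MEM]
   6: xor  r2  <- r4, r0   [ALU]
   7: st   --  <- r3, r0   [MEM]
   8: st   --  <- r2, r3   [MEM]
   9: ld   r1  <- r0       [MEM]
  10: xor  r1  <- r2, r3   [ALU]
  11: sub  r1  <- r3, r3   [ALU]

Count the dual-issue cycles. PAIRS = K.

PAIRS = 3

  cy0 -> i0&i1 (bne or) pair
  cy1 -> i2 (and) RAW r0
  cy2 -> i3&i4 (xor add) pair
  cy3 -> i5&i6 (ld xor) pair
  cy4 -> i7 (st) no-port MEM/MEM
  cy5 -> i8 (st) no-port MEM/MEM
  cy6 -> i9 (ld) WAW r1
  cy7 -> i10 (xor) WAW r1
  cy8 -> i11 (sub) tail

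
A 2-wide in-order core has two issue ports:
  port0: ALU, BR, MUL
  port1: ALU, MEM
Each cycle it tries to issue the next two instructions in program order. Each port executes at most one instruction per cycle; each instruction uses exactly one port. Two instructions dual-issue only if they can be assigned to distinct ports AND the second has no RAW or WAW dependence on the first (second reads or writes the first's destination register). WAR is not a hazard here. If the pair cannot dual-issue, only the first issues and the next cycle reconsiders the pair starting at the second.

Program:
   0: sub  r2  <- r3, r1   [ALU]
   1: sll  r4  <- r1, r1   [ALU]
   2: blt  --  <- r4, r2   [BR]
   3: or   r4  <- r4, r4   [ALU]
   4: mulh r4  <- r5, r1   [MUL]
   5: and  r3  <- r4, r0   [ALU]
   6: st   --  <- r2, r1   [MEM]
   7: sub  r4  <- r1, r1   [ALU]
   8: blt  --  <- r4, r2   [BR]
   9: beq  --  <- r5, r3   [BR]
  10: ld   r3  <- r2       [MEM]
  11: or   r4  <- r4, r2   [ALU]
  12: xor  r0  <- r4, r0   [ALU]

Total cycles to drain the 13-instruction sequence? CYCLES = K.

c0: i0,i1 sub+sll  pair
c1: i2,i3 blt+or  pair
c2: i4 mulh  RAW r4
c3: i5,i6 and+st  pair
c4: i7 sub  RAW r4
c5: i8 blt  no-port BR/BR
c6: i9,i10 beq+ld  pair
c7: i11 or  RAW r4
c8: i12 xor  tail

CYCLES = 9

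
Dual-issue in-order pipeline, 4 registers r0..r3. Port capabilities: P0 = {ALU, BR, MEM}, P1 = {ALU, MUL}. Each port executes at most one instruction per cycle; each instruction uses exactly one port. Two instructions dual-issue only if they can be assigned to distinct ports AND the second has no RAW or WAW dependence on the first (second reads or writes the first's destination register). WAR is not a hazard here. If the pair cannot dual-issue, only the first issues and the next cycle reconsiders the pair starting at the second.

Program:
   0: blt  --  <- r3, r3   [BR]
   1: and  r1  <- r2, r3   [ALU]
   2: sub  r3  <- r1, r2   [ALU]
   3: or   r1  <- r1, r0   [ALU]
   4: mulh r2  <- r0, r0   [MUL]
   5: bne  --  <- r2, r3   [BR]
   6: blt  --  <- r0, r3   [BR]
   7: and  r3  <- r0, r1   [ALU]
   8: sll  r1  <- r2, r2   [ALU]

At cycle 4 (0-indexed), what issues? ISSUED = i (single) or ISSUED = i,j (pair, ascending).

ISSUED = 6,7

[0] i0/i1  blt;and  -- dual
[1] i2/i3  sub;or  -- dual
[2] i4  mulh  -- RAW r2
[3] i5  bne  -- no-port BR/BR
[4] i6/i7  blt;and  -- dual
[5] i8  sll  -- tail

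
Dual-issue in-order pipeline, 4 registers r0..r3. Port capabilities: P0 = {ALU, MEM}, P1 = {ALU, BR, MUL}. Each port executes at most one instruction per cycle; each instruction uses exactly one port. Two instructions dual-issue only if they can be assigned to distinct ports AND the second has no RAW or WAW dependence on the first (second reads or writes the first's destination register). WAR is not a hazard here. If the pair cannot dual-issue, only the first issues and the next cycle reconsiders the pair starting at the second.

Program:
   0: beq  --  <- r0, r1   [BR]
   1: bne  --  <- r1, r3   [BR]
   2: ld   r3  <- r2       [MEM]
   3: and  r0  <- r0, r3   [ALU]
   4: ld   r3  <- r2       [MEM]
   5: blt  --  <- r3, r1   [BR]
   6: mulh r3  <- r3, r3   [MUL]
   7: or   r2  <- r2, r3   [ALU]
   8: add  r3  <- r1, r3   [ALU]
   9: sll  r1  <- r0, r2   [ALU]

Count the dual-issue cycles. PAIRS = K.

c0: i0 beq.BR  no-port BR/BR
c1: i1&i2 bne.BR+ld.MEM  2-wide
c2: i3&i4 and.ALU+ld.MEM  2-wide
c3: i5 blt.BR  no-port BR/MUL
c4: i6 mulh.MUL  RAW r3
c5: i7&i8 or.ALU+add.ALU  2-wide
c6: i9 sll.ALU  tail

PAIRS = 3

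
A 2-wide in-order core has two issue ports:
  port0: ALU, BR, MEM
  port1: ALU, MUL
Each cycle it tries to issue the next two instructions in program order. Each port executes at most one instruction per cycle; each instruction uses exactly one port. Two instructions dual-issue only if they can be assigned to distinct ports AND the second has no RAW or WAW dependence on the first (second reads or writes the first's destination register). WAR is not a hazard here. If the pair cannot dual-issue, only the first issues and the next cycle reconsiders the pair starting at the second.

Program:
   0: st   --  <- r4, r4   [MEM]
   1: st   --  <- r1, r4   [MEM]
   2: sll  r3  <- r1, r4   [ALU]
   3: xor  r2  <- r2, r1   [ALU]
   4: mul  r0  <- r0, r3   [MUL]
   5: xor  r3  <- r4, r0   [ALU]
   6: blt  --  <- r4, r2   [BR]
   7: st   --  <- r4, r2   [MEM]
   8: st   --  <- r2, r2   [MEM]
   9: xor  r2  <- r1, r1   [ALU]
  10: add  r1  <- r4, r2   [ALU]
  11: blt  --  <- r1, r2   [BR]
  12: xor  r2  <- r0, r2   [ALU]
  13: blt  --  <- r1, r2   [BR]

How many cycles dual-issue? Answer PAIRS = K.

c0: i0 st.MEM  no-port MEM/MEM
c1: i1/i2 st.MEM;sll.ALU  pair
c2: i3/i4 xor.ALU;mul.MUL  pair
c3: i5/i6 xor.ALU;blt.BR  pair
c4: i7 st.MEM  no-port MEM/MEM
c5: i8/i9 st.MEM;xor.ALU  pair
c6: i10 add.ALU  RAW r1
c7: i11/i12 blt.BR;xor.ALU  pair
c8: i13 blt.BR  tail

PAIRS = 5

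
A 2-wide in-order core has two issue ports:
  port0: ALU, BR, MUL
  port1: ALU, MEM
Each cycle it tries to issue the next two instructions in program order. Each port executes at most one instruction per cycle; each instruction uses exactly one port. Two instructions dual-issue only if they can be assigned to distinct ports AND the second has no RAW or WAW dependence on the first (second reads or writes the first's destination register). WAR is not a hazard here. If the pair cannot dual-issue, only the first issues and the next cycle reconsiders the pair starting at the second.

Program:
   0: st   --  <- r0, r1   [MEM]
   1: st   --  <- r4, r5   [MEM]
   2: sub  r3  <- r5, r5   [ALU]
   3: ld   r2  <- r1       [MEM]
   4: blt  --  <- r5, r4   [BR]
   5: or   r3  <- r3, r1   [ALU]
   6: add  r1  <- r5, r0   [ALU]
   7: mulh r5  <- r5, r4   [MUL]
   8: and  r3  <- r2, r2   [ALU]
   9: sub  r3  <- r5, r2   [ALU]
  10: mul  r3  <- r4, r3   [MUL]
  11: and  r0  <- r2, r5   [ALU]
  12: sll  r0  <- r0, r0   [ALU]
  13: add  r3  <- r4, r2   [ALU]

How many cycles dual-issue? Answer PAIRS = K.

#0 head=0: st.MEM i0 no-port MEM/MEM
#1 head=1: st.MEM+sub.ALU i1+i2 pair
#2 head=3: ld.MEM+blt.BR i3+i4 pair
#3 head=5: or.ALU+add.ALU i5+i6 pair
#4 head=7: mulh.MUL+and.ALU i7+i8 pair
#5 head=9: sub.ALU i9 RAW+WAW r3
#6 head=10: mul.MUL+and.ALU i10+i11 pair
#7 head=12: sll.ALU+add.ALU i12+i13 pair

PAIRS = 6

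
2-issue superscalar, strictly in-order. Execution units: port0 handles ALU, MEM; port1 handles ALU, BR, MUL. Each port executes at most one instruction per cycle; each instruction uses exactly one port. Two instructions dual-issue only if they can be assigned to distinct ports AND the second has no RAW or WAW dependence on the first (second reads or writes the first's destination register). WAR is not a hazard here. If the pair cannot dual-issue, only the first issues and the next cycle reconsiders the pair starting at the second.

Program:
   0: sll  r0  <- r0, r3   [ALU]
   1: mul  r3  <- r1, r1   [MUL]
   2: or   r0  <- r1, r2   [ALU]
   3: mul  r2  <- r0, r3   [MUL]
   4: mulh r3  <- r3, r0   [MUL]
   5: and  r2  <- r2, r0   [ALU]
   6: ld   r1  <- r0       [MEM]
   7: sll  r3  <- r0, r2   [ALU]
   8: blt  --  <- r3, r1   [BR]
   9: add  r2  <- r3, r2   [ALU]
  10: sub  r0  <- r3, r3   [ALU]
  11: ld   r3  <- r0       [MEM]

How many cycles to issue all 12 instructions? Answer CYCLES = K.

CYCLES = 8

0. sll mul @i0/i1  | dual
1. or @i2  | RAW r0
2. mul @i3  | no-port MUL/MUL
3. mulh and @i4/i5  | dual
4. ld sll @i6/i7  | dual
5. blt add @i8/i9  | dual
6. sub @i10  | RAW r0
7. ld @i11  | tail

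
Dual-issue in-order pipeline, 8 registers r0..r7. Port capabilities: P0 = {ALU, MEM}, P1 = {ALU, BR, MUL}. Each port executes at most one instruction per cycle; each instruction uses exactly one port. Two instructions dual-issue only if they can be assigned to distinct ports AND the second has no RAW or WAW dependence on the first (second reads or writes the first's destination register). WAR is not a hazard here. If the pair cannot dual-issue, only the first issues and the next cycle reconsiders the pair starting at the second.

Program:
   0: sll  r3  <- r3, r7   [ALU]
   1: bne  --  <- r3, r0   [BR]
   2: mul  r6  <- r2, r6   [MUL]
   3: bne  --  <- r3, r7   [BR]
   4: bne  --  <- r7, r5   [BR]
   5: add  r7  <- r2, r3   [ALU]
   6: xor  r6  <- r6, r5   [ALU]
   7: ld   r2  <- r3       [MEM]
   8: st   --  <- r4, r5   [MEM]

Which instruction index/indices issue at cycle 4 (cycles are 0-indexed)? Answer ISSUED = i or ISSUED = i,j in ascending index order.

ISSUED = 4,5

t=0 i0:sll.ALU ; RAW r3
t=1 i1:bne.BR ; no-port BR/MUL
t=2 i2:mul.MUL ; no-port MUL/BR
t=3 i3:bne.BR ; no-port BR/BR
t=4 i4/i5:bne.BR;add.ALU ; dual
t=5 i6/i7:xor.ALU;ld.MEM ; dual
t=6 i8:st.MEM ; tail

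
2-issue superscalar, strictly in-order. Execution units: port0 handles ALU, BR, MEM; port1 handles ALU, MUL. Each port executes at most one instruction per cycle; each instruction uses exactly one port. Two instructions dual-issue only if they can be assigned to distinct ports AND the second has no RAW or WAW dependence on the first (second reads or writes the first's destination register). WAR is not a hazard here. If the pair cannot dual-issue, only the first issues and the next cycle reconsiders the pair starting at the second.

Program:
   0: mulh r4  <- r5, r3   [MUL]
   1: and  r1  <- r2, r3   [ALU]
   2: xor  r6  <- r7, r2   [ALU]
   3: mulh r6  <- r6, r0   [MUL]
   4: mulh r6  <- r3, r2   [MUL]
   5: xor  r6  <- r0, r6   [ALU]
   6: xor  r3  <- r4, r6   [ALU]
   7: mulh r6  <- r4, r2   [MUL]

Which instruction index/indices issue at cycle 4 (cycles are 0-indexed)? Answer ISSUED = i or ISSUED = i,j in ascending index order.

t=0 i0&i1:mulh.MUL+and.ALU ; pair
t=1 i2:xor.ALU ; RAW+WAW r6
t=2 i3:mulh.MUL ; no-port MUL/MUL
t=3 i4:mulh.MUL ; RAW+WAW r6
t=4 i5:xor.ALU ; RAW r6
t=5 i6&i7:xor.ALU+mulh.MUL ; pair

ISSUED = 5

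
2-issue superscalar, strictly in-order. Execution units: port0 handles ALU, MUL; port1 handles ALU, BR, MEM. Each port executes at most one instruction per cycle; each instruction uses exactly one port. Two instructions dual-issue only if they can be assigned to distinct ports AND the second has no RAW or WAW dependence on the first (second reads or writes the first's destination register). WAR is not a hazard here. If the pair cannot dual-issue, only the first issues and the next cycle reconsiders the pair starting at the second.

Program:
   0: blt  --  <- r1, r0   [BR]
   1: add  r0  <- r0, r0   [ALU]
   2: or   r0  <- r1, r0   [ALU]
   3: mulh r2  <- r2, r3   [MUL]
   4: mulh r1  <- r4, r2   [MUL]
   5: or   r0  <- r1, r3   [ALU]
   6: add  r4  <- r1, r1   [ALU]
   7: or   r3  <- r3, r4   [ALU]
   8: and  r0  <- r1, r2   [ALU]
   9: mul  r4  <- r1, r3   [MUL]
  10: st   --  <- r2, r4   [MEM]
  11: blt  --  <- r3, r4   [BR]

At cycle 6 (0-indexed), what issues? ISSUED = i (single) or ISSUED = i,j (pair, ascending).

#0 head=0: blt.BR;add.ALU i0&i1 dual
#1 head=2: or.ALU;mulh.MUL i2&i3 dual
#2 head=4: mulh.MUL i4 RAW r1
#3 head=5: or.ALU;add.ALU i5&i6 dual
#4 head=7: or.ALU;and.ALU i7&i8 dual
#5 head=9: mul.MUL i9 RAW r4
#6 head=10: st.MEM i10 no-port MEM/BR
#7 head=11: blt.BR i11 tail

ISSUED = 10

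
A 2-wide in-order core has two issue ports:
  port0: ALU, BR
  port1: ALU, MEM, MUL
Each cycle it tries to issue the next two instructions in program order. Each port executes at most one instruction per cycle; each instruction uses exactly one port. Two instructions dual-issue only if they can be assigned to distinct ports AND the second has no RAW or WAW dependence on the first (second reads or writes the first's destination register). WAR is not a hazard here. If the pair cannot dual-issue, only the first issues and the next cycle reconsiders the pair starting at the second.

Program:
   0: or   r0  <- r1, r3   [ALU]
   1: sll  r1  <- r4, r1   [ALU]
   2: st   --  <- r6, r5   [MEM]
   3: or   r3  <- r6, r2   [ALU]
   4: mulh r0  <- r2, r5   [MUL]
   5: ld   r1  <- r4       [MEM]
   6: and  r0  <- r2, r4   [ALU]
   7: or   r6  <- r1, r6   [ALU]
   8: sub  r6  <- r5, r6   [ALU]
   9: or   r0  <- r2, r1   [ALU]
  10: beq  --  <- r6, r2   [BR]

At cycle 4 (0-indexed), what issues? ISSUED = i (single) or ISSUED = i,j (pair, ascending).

t=0 i0+i1:or;sll ; pair
t=1 i2+i3:st;or ; pair
t=2 i4:mulh ; no-port MUL/MEM
t=3 i5+i6:ld;and ; pair
t=4 i7:or ; RAW+WAW r6
t=5 i8+i9:sub;or ; pair
t=6 i10:beq ; tail

ISSUED = 7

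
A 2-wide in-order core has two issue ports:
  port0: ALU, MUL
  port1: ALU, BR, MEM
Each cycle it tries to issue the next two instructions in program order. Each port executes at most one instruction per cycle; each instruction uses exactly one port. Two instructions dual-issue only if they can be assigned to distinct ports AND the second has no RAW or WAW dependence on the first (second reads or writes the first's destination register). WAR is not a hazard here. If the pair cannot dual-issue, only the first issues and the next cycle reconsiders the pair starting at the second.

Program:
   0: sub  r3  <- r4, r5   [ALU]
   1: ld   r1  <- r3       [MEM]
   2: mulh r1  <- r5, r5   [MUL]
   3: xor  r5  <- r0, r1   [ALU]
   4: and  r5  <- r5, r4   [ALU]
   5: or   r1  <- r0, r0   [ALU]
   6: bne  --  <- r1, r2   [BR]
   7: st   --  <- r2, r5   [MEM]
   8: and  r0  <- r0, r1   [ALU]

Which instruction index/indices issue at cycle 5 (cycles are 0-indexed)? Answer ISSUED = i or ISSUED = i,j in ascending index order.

ISSUED = 6

[0] i0  sub.ALU  -- RAW r3
[1] i1  ld.MEM  -- WAW r1
[2] i2  mulh.MUL  -- RAW r1
[3] i3  xor.ALU  -- RAW+WAW r5
[4] i4+i5  and.ALU/or.ALU  -- pair
[5] i6  bne.BR  -- no-port BR/MEM
[6] i7+i8  st.MEM/and.ALU  -- pair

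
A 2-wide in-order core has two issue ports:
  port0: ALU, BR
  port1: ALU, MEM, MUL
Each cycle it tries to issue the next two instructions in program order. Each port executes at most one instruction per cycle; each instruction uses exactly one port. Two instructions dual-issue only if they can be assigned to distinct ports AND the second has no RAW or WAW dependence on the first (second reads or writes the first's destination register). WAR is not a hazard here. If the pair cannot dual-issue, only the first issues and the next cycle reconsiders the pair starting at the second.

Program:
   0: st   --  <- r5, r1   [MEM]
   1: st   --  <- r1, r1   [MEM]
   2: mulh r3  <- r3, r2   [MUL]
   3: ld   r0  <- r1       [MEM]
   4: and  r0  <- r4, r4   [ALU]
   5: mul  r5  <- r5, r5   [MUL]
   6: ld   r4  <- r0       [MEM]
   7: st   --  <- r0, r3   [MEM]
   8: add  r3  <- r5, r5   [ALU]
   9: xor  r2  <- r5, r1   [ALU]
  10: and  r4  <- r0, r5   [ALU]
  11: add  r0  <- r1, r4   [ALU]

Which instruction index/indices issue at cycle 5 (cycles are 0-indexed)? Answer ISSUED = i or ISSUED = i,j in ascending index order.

[0] i0  st.MEM  -- no-port MEM/MEM
[1] i1  st.MEM  -- no-port MEM/MUL
[2] i2  mulh.MUL  -- no-port MUL/MEM
[3] i3  ld.MEM  -- WAW r0
[4] i4+i5  and.ALU/mul.MUL  -- 2-wide
[5] i6  ld.MEM  -- no-port MEM/MEM
[6] i7+i8  st.MEM/add.ALU  -- 2-wide
[7] i9+i10  xor.ALU/and.ALU  -- 2-wide
[8] i11  add.ALU  -- tail

ISSUED = 6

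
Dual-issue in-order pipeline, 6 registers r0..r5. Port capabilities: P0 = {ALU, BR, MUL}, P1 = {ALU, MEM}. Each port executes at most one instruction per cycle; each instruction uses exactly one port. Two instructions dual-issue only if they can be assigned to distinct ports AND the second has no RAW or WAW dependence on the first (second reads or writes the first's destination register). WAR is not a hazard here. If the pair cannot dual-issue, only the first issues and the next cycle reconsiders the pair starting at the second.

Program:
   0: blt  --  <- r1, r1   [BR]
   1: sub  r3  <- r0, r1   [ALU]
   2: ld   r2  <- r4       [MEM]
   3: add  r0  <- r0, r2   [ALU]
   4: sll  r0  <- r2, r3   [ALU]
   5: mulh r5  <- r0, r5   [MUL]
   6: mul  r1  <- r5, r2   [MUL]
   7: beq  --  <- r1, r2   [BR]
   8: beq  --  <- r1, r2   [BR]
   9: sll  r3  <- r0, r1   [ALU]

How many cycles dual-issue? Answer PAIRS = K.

PAIRS = 2

0. blt sub @i0,i1  | 2-wide
1. ld @i2  | RAW r2
2. add @i3  | WAW r0
3. sll @i4  | RAW r0
4. mulh @i5  | no-port MUL/MUL
5. mul @i6  | no-port MUL/BR
6. beq @i7  | no-port BR/BR
7. beq sll @i8,i9  | 2-wide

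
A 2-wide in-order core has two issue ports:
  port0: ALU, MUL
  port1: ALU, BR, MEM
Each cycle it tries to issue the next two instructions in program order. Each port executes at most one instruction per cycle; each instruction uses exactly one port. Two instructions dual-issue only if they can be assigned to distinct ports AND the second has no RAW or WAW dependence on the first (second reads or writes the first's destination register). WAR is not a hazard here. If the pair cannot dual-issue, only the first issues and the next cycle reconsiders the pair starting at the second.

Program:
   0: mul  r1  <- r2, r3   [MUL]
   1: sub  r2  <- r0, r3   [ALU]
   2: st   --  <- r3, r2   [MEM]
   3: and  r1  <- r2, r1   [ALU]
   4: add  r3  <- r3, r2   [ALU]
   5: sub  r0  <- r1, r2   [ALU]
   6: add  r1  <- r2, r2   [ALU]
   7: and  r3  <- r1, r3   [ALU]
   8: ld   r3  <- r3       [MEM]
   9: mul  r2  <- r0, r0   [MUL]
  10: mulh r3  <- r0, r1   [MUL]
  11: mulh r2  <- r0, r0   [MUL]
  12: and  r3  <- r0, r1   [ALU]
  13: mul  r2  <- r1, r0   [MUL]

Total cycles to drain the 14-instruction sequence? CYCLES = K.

c0: i0,i1 mul/sub  dual
c1: i2,i3 st/and  dual
c2: i4,i5 add/sub  dual
c3: i6 add  RAW r1
c4: i7 and  RAW+WAW r3
c5: i8,i9 ld/mul  dual
c6: i10 mulh  no-port MUL/MUL
c7: i11,i12 mulh/and  dual
c8: i13 mul  tail

CYCLES = 9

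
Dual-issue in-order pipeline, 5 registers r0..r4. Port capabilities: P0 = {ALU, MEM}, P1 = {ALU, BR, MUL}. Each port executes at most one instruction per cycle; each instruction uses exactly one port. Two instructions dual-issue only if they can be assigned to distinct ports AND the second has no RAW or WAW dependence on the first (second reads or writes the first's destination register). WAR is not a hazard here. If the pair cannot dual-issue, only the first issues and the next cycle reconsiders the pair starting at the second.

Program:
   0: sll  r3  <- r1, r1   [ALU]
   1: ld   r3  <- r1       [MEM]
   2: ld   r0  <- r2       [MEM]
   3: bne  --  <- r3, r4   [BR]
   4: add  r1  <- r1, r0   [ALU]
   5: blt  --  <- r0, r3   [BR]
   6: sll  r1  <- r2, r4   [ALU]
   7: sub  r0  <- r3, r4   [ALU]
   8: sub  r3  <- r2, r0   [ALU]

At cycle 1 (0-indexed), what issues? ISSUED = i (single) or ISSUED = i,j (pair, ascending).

ISSUED = 1

t=0 i0:sll ; WAW r3
t=1 i1:ld ; no-port MEM/MEM
t=2 i2/i3:ld/bne ; dual
t=3 i4/i5:add/blt ; dual
t=4 i6/i7:sll/sub ; dual
t=5 i8:sub ; tail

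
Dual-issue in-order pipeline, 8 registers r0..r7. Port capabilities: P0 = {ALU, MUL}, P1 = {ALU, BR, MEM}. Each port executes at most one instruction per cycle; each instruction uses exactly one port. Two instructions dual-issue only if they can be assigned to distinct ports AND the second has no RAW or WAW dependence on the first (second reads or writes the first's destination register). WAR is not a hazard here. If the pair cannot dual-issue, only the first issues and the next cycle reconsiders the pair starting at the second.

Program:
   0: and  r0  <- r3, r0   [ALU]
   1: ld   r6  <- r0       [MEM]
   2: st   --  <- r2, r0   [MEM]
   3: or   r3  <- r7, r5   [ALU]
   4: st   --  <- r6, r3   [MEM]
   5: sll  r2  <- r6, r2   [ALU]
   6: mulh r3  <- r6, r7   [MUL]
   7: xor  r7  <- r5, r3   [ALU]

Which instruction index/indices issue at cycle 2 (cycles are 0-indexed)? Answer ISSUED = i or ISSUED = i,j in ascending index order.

[0] i0  and.ALU  -- RAW r0
[1] i1  ld.MEM  -- no-port MEM/MEM
[2] i2,i3  st.MEM;or.ALU  -- pair
[3] i4,i5  st.MEM;sll.ALU  -- pair
[4] i6  mulh.MUL  -- RAW r3
[5] i7  xor.ALU  -- tail

ISSUED = 2,3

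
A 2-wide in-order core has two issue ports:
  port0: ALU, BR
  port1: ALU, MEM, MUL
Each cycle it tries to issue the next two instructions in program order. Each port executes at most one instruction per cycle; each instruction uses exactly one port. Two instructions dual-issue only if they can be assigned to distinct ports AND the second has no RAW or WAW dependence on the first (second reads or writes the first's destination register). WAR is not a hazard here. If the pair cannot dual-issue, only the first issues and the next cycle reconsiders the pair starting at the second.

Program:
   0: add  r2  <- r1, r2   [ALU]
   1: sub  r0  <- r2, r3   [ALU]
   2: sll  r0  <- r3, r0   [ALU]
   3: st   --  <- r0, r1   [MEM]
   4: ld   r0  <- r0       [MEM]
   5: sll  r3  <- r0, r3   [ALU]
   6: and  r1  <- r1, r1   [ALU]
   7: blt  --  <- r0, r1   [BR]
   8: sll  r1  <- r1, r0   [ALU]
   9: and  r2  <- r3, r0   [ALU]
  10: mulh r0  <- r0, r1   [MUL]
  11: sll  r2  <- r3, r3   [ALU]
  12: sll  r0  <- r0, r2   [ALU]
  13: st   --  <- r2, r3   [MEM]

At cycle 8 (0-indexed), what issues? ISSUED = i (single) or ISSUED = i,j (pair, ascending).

0. add.ALU @i0  | RAW r2
1. sub.ALU @i1  | RAW+WAW r0
2. sll.ALU @i2  | RAW r0
3. st.MEM @i3  | no-port MEM/MEM
4. ld.MEM @i4  | RAW r0
5. sll.ALU and.ALU @i5,i6  | pair
6. blt.BR sll.ALU @i7,i8  | pair
7. and.ALU mulh.MUL @i9,i10  | pair
8. sll.ALU @i11  | RAW r2
9. sll.ALU st.MEM @i12,i13  | pair

ISSUED = 11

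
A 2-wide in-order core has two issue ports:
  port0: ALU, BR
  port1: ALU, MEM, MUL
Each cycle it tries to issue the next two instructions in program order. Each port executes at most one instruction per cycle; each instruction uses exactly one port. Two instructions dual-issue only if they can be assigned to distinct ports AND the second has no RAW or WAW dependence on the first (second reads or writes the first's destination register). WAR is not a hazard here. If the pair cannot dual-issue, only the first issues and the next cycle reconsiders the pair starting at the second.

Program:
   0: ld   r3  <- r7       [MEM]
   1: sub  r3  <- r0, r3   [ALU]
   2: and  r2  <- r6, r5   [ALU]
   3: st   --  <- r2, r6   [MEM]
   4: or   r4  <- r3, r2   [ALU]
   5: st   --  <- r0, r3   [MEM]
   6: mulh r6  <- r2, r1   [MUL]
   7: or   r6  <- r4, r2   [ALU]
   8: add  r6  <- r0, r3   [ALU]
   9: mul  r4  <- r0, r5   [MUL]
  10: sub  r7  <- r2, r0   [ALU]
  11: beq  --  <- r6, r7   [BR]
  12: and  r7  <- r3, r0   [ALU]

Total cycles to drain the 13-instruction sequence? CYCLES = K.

0. ld.MEM @i0  | RAW+WAW r3
1. sub.ALU/and.ALU @i1,i2  | 2-wide
2. st.MEM/or.ALU @i3,i4  | 2-wide
3. st.MEM @i5  | no-port MEM/MUL
4. mulh.MUL @i6  | WAW r6
5. or.ALU @i7  | WAW r6
6. add.ALU/mul.MUL @i8,i9  | 2-wide
7. sub.ALU @i10  | RAW r7
8. beq.BR/and.ALU @i11,i12  | 2-wide

CYCLES = 9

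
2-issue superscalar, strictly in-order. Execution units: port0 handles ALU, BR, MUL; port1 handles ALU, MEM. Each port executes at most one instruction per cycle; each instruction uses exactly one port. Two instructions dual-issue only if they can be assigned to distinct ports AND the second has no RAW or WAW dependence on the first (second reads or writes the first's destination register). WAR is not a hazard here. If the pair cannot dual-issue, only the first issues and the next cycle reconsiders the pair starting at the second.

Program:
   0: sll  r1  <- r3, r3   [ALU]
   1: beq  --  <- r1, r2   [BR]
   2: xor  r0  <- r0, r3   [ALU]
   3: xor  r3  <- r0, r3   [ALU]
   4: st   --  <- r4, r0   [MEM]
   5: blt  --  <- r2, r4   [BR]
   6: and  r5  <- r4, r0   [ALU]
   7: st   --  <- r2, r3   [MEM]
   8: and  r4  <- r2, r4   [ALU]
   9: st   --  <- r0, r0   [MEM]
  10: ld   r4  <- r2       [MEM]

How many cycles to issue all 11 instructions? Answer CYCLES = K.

CYCLES = 7

0. sll.ALU @i0  | RAW r1
1. beq.BR xor.ALU @i1/i2  | dual
2. xor.ALU st.MEM @i3/i4  | dual
3. blt.BR and.ALU @i5/i6  | dual
4. st.MEM and.ALU @i7/i8  | dual
5. st.MEM @i9  | no-port MEM/MEM
6. ld.MEM @i10  | tail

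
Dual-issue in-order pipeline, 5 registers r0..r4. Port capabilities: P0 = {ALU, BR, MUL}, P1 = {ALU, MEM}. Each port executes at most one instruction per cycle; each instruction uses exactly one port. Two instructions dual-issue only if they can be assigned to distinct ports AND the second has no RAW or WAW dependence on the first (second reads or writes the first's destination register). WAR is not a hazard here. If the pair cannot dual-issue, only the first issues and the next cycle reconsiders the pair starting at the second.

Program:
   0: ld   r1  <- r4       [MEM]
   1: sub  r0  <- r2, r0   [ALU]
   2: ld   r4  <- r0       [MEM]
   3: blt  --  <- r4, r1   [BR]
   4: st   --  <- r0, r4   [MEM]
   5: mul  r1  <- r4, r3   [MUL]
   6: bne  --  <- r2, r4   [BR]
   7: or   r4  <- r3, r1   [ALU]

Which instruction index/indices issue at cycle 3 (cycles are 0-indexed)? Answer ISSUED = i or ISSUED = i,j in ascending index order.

ISSUED = 5

#0 head=0: ld.MEM+sub.ALU i0/i1 2-wide
#1 head=2: ld.MEM i2 RAW r4
#2 head=3: blt.BR+st.MEM i3/i4 2-wide
#3 head=5: mul.MUL i5 no-port MUL/BR
#4 head=6: bne.BR+or.ALU i6/i7 2-wide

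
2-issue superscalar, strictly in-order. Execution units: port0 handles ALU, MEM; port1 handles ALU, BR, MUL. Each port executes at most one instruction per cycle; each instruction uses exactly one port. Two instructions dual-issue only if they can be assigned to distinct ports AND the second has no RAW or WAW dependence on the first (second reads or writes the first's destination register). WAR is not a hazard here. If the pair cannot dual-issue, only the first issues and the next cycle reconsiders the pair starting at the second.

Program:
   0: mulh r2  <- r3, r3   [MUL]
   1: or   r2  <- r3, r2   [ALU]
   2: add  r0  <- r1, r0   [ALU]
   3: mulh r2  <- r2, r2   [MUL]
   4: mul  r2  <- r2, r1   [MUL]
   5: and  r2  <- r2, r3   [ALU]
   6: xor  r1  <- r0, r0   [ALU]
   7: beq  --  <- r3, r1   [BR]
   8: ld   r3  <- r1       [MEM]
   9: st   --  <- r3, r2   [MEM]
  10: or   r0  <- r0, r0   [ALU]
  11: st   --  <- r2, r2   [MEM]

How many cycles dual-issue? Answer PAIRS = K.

PAIRS = 4

  cy0 -> i0 (mulh.MUL) RAW+WAW r2
  cy1 -> i1,i2 (or.ALU add.ALU) 2-wide
  cy2 -> i3 (mulh.MUL) no-port MUL/MUL
  cy3 -> i4 (mul.MUL) RAW+WAW r2
  cy4 -> i5,i6 (and.ALU xor.ALU) 2-wide
  cy5 -> i7,i8 (beq.BR ld.MEM) 2-wide
  cy6 -> i9,i10 (st.MEM or.ALU) 2-wide
  cy7 -> i11 (st.MEM) tail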